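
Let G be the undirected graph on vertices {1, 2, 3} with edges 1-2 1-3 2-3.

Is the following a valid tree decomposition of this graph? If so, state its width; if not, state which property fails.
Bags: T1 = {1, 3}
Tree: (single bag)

No — vertex 2 appears in no bag.

A tree decomposition must satisfy three properties: every vertex lies in some bag; for every edge, both endpoints lie together in some bag; and for every vertex, the bags containing it form a connected subtree. Here vertex 2 appears in no bag, so the decomposition is invalid.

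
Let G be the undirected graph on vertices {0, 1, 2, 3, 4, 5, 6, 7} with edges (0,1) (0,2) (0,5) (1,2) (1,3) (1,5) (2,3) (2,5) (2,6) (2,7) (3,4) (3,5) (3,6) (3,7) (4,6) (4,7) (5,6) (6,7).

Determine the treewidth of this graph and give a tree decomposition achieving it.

The largest bag has 4 vertices, giving width 3; this decomposition certifies tw(G) ≤ 3. On the other hand G contains the 4-clique {0, 1, 2, 5}. A clique must lie in a single bag of any decomposition, so no decomposition can have width below 3. Combining the bounds, tw(G) = 3.

Treewidth 3.
One optimal decomposition is:
Bags: B1 = {2, 3, 6, 7}  B2 = {2, 3, 5, 6}  B3 = {1, 2, 3, 5}  B4 = {0, 1, 2, 5}  B5 = {3, 4, 6, 7}
Tree: B1–B2, B2–B3, B3–B4, B1–B5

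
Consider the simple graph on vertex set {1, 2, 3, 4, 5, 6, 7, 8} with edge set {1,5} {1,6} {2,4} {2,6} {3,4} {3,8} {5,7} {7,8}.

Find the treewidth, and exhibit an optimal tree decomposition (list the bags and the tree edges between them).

Treewidth 2.
One optimal decomposition is:
Bags: B1 = {1, 5, 7}  B2 = {1, 7, 8}  B3 = {1, 3, 8}  B4 = {1, 3, 4}  B5 = {1, 2, 4}  B6 = {1, 2, 6}
Tree: B1–B2, B2–B3, B3–B4, B4–B5, B5–B6

Each bag holds 3 vertices, so the decomposition has width 2, which upper-bounds the treewidth. For the lower bound, G contains the cycle 1–5–7–8–3–4–2–6–1, so G is not a forest; only forests have treewidth ≤ 1, hence tw(G) ≥ 2. Hence tw(G) = 2 exactly.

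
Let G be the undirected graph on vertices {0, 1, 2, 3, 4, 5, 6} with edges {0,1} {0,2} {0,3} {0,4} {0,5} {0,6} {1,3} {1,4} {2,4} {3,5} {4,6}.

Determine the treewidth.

2

A width-2 tree decomposition is:
Bags: B1 = {0, 1, 3}  B2 = {0, 1, 4}  B3 = {0, 3, 5}  B4 = {0, 2, 4}  B5 = {0, 4, 6}
Tree: B1–B2, B1–B3, B2–B4, B2–B5
Each bag holds 3 vertices, so the decomposition has width 2, which upper-bounds the treewidth. Conversely, {0, 1, 3} is a clique of size 3, and the vertices of any clique must share a bag in every tree decomposition; so some bag has ≥ 3 vertices and tw(G) ≥ 2. Therefore the treewidth is 2.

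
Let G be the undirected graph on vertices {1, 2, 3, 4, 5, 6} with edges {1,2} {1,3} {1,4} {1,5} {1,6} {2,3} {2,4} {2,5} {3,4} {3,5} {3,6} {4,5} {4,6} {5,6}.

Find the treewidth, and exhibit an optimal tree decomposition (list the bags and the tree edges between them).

Treewidth 4.
One optimal decomposition is:
Bags: B1 = {1, 2, 3, 4, 5}  B2 = {1, 3, 4, 5, 6}
Tree: B1–B2

Each bag holds 5 vertices, so the decomposition has width 4, which upper-bounds the treewidth. On the other hand G contains the 5-clique {1, 2, 3, 4, 5}. A clique must lie in a single bag of any decomposition, so no decomposition can have width below 4. Therefore the treewidth is 4.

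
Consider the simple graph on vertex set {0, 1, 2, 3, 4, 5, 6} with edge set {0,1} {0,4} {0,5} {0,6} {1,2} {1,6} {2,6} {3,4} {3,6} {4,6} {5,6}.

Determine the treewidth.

2

A width-2 tree decomposition is:
Bags: B1 = {3, 4, 6}  B2 = {0, 4, 6}  B3 = {0, 1, 6}  B4 = {0, 5, 6}  B5 = {1, 2, 6}
Tree: B1–B2, B2–B3, B2–B4, B3–B5
Each bag holds 3 vertices, so the decomposition has width 2, which upper-bounds the treewidth. Conversely, {0, 1, 6} is a clique of size 3, and the vertices of any clique must share a bag in every tree decomposition; so some bag has ≥ 3 vertices and tw(G) ≥ 2. Therefore the treewidth is 2.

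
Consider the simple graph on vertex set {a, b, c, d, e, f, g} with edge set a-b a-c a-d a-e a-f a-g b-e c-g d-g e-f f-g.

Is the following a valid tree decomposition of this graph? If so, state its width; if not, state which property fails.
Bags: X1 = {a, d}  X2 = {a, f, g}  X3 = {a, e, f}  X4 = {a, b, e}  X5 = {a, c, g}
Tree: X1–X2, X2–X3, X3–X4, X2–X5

No — edge (g,d) lies in no bag.

A tree decomposition must satisfy three properties: every vertex lies in some bag; for every edge, both endpoints lie together in some bag; and for every vertex, the bags containing it form a connected subtree. Here edge (g,d) lies in no bag, so the decomposition is invalid.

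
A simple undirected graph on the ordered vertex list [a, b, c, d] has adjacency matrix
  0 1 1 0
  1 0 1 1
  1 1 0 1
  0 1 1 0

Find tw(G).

2

A width-2 tree decomposition is:
Bags: B1 = {a, b, c}  B2 = {b, c, d}
Tree: B1–B2
The largest bag has 3 vertices, giving width 2; this decomposition certifies tw(G) ≤ 2. Conversely, {b, c, d} is a clique of size 3, and the vertices of any clique must share a bag in every tree decomposition; so some bag has ≥ 3 vertices and tw(G) ≥ 2. Combining the bounds, tw(G) = 2.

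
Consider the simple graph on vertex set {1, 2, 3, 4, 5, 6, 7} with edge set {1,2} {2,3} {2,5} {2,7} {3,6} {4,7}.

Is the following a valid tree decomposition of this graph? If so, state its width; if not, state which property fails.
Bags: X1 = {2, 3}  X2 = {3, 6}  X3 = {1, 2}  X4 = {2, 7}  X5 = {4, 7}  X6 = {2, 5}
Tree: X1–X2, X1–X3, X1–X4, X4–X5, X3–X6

Checking the three conditions: (i) the bags cover all of {1, 2, 3, 4, 5, 6, 7}; (ii) for each edge, some bag contains both endpoints; (iii) the bags containing any fixed vertex form a subtree. All hold, so the decomposition is valid with width 2 − 1 = 1.

Yes; width 1.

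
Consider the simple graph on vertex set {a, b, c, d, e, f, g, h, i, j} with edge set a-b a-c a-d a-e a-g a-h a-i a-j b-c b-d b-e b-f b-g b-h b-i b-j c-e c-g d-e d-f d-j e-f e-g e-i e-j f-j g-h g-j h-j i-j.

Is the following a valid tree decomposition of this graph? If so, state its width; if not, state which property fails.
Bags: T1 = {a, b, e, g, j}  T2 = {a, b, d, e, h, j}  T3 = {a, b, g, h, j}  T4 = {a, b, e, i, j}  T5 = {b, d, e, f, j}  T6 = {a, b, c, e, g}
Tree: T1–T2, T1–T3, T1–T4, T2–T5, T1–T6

A tree decomposition must satisfy three properties: every vertex lies in some bag; for every edge, both endpoints lie together in some bag; and for every vertex, the bags containing it form a connected subtree. Here bags containing vertex h are not connected in the tree, so the decomposition is invalid.

No — bags containing vertex h are not connected in the tree.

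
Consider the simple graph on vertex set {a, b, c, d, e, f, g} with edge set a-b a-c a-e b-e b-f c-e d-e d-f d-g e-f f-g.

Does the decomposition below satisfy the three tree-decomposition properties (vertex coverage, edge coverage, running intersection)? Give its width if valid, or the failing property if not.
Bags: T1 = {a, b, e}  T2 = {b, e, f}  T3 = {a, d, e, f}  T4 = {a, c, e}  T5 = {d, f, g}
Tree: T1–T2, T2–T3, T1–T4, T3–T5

A tree decomposition must satisfy three properties: every vertex lies in some bag; for every edge, both endpoints lie together in some bag; and for every vertex, the bags containing it form a connected subtree. Here bags containing vertex a are not connected in the tree, so the decomposition is invalid.

No — bags containing vertex a are not connected in the tree.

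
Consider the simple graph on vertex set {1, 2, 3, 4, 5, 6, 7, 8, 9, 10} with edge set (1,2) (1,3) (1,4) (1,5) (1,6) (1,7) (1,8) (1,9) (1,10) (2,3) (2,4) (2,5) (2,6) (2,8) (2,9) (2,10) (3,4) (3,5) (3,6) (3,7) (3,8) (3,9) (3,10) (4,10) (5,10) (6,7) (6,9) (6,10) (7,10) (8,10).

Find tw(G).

4

A width-4 tree decomposition is:
Bags: B1 = {1, 2, 3, 4, 10}  B2 = {1, 2, 3, 5, 10}  B3 = {1, 2, 3, 6, 10}  B4 = {1, 3, 6, 7, 10}  B5 = {1, 2, 3, 8, 10}  B6 = {1, 2, 3, 6, 9}
Tree: B1–B2, B1–B3, B3–B4, B2–B5, B3–B6
Each bag holds 5 vertices, so the decomposition has width 4, which upper-bounds the treewidth. On the other hand G contains the 5-clique {1, 2, 3, 6, 9}. A clique must lie in a single bag of any decomposition, so no decomposition can have width below 4. Therefore the treewidth is 4.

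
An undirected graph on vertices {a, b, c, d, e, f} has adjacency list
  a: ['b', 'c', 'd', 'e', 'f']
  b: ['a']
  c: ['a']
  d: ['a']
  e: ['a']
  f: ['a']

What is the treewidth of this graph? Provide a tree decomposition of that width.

Treewidth 1.
Bags: B1 = {a, c}  B2 = {a, e}  B3 = {a, d}  B4 = {a, b}  B5 = {a, f}
Tree: B1–B2, B2–B3, B2–B4, B1–B5

Each bag holds 2 vertices, so the decomposition has width 1, which upper-bounds the treewidth. G has an edge, so its treewidth is at least 1. Hence tw(G) = 1 exactly.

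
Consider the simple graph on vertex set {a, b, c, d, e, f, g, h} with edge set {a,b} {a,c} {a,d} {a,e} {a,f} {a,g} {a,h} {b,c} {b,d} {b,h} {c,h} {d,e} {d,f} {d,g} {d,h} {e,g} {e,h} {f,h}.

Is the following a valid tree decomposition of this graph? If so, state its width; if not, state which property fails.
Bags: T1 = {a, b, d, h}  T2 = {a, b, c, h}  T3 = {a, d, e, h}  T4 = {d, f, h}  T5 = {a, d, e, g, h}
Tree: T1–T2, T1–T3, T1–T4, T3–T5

A tree decomposition must satisfy three properties: every vertex lies in some bag; for every edge, both endpoints lie together in some bag; and for every vertex, the bags containing it form a connected subtree. Here edge (a,f) lies in no bag, so the decomposition is invalid.

No — edge (a,f) lies in no bag.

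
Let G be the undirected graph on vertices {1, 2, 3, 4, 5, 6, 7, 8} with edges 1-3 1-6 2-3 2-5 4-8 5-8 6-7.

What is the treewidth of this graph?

A width-1 tree decomposition is:
Bags: B1 = {4, 8}  B2 = {5, 8}  B3 = {2, 5}  B4 = {2, 3}  B5 = {1, 3}  B6 = {1, 6}  B7 = {6, 7}
Tree: B1–B2, B2–B3, B3–B4, B4–B5, B5–B6, B6–B7
Each bag holds 2 vertices, so the decomposition has width 1, which upper-bounds the treewidth. Any graph with an edge has treewidth ≥ 1, and G has the edge 4–8. The upper and lower bounds meet at 1, so that is the treewidth.

1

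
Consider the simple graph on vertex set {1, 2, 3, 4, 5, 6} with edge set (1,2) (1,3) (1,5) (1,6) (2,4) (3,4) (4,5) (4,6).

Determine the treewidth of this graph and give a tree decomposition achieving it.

Treewidth 2.
Bags: B1 = {1, 4, 5}  B2 = {1, 3, 4}  B3 = {1, 4, 6}  B4 = {1, 2, 4}
Tree: B1–B2, B2–B3, B3–B4

Each bag holds 3 vertices, so the decomposition has width 2, which upper-bounds the treewidth. Since 5–4–3–1–5 is a cycle in G, G is not acyclic. Forests are exactly the graphs of treewidth ≤ 1, so tw(G) ≥ 2. The upper and lower bounds meet at 2, so that is the treewidth.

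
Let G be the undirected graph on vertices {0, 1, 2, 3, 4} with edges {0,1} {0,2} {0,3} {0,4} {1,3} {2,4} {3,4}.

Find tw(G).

2

A width-2 tree decomposition is:
Bags: B1 = {0, 1, 3}  B2 = {0, 3, 4}  B3 = {0, 2, 4}
Tree: B1–B2, B2–B3
Every bag has size at most 3, so the width is 3 − 1 = 2 and tw(G) ≤ 2. For the lower bound, the 3 vertices {0, 2, 4} are pairwise adjacent, and any tree decomposition puts a clique entirely inside one bag — forcing width ≥ 2. Hence tw(G) = 2 exactly.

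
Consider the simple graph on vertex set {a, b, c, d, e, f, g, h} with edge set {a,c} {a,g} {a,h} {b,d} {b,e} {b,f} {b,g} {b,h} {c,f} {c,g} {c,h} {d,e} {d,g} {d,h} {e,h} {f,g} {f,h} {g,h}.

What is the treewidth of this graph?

A width-3 tree decomposition is:
Bags: B1 = {b, f, g, h}  B2 = {b, d, g, h}  B3 = {b, d, e, h}  B4 = {c, f, g, h}  B5 = {a, c, g, h}
Tree: B1–B2, B2–B3, B1–B4, B4–B5
Every bag has size at most 4, so the width is 4 − 1 = 3 and tw(G) ≤ 3. On the other hand G contains the 4-clique {b, d, g, h}. A clique must lie in a single bag of any decomposition, so no decomposition can have width below 3. Hence tw(G) = 3 exactly.

3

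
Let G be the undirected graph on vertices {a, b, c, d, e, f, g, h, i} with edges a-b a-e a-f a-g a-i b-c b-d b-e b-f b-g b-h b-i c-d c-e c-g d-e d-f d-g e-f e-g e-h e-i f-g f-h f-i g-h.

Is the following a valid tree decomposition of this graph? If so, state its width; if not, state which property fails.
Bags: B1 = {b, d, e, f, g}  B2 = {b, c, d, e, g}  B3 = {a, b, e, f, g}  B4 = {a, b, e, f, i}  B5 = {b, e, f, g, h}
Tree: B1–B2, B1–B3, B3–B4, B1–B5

Checking the three conditions: (i) the bags cover all of {a, b, c, d, e, f, g, h, i}; (ii) for each edge, some bag contains both endpoints; (iii) the bags containing any fixed vertex form a subtree. All hold, so the decomposition is valid with width 5 − 1 = 4.

Yes; width 4.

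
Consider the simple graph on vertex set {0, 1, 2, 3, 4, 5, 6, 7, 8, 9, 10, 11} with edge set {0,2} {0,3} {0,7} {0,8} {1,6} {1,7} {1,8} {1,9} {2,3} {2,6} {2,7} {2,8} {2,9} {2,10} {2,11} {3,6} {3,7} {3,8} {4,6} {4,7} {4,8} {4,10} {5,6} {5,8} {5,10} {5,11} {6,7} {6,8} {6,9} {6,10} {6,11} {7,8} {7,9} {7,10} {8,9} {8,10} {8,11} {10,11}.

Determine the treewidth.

4

A width-4 tree decomposition is:
Bags: B1 = {2, 6, 7, 8, 10}  B2 = {2, 6, 8, 10, 11}  B3 = {2, 6, 7, 8, 9}  B4 = {2, 3, 6, 7, 8}  B5 = {5, 6, 8, 10, 11}  B6 = {1, 6, 7, 8, 9}  B7 = {0, 2, 3, 7, 8}  B8 = {4, 6, 7, 8, 10}
Tree: B1–B2, B1–B3, B1–B4, B2–B5, B3–B6, B4–B7, B1–B8
Each bag holds 5 vertices, so the decomposition has width 4, which upper-bounds the treewidth. Conversely, {0, 2, 3, 7, 8} is a clique of size 5, and the vertices of any clique must share a bag in every tree decomposition; so some bag has ≥ 5 vertices and tw(G) ≥ 4. The upper and lower bounds meet at 4, so that is the treewidth.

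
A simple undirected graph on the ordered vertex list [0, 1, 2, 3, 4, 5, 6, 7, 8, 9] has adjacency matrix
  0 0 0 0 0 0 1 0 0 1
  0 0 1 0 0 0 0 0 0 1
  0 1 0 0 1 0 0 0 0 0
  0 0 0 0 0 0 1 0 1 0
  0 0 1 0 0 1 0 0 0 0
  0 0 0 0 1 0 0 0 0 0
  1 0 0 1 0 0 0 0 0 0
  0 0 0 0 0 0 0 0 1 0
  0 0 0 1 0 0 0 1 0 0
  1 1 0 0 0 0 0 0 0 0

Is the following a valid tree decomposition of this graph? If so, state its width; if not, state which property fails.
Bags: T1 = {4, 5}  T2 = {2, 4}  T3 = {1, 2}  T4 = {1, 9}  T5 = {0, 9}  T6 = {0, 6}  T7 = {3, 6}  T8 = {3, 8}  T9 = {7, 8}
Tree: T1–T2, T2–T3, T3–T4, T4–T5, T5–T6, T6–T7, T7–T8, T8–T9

Vertex coverage: the bags together contain {0, 1, 2, 3, 4, 5, 6, 7, 8, 9}, the full vertex set. Edge coverage: each edge of G has both endpoints in at least one bag. Running intersection: for every vertex, the bags containing it form a connected subtree. All three properties hold, so this is a valid tree decomposition of width max|bag| − 1 = 1, and hence tw(G) ≤ 1.

Yes; width 1.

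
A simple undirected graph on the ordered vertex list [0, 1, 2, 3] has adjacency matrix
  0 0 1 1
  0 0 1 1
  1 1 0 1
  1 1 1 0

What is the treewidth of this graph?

2

A width-2 tree decomposition is:
Bags: B1 = {1, 2, 3}  B2 = {0, 2, 3}
Tree: B1–B2
Each bag holds 3 vertices, so the decomposition has width 2, which upper-bounds the treewidth. Conversely, {0, 2, 3} is a clique of size 3, and the vertices of any clique must share a bag in every tree decomposition; so some bag has ≥ 3 vertices and tw(G) ≥ 2. The upper and lower bounds meet at 2, so that is the treewidth.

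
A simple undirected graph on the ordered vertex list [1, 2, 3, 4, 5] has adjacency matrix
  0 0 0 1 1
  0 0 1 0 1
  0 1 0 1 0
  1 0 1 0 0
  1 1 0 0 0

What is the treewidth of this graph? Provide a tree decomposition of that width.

Treewidth 2.
Bags: B1 = {1, 2, 5}  B2 = {1, 2, 3}  B3 = {1, 3, 4}
Tree: B1–B2, B2–B3

Every bag has size at most 3, so the width is 3 − 1 = 2 and tw(G) ≤ 2. The edges 1–5–2–3–4–1 form a cycle, so G is not a tree and its treewidth is at least 2. The upper and lower bounds meet at 2, so that is the treewidth.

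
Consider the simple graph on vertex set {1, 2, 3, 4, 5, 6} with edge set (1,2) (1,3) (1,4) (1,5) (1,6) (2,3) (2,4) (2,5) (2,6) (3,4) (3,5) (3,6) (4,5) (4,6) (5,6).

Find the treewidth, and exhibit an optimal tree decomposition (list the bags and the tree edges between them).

Treewidth 5.
One such decomposition:
Bags: B1 = {1, 2, 3, 4, 5, 6}
Tree: (single bag)

With just one bag of size 6, the width is 6 − 1 = 5, so tw(G) ≤ 5. Conversely, {1, 2, 3, 4, 5, 6} is a clique of size 6, and the vertices of any clique must share a bag in every tree decomposition; so some bag has ≥ 6 vertices and tw(G) ≥ 5. Hence tw(G) = 5 exactly.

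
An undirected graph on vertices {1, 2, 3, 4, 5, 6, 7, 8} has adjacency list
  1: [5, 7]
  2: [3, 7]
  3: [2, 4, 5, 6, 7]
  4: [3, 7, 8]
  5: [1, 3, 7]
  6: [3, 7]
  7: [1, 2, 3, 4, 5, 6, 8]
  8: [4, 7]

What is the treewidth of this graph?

A width-2 tree decomposition is:
Bags: B1 = {1, 5, 7}  B2 = {3, 5, 7}  B3 = {3, 4, 7}  B4 = {2, 3, 7}  B5 = {3, 6, 7}  B6 = {4, 7, 8}
Tree: B1–B2, B2–B3, B3–B4, B3–B5, B3–B6
Every bag has size at most 3, so the width is 3 − 1 = 2 and tw(G) ≤ 2. Conversely, {4, 7, 8} is a clique of size 3, and the vertices of any clique must share a bag in every tree decomposition; so some bag has ≥ 3 vertices and tw(G) ≥ 2. The upper and lower bounds meet at 2, so that is the treewidth.

2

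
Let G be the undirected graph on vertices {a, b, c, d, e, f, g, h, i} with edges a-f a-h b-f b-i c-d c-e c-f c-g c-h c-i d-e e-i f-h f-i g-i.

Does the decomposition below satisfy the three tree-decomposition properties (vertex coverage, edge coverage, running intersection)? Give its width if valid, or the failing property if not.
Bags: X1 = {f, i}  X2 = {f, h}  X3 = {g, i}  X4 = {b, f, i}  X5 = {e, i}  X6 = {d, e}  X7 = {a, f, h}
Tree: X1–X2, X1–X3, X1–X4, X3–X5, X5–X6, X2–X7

No — vertex c appears in no bag.

A tree decomposition must satisfy three properties: every vertex lies in some bag; for every edge, both endpoints lie together in some bag; and for every vertex, the bags containing it form a connected subtree. Here vertex c appears in no bag, so the decomposition is invalid.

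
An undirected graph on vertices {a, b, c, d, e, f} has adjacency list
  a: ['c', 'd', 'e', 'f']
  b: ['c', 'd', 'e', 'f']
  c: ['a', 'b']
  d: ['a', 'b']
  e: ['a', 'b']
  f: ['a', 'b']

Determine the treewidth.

A width-2 tree decomposition is:
Bags: B1 = {a, b, d}  B2 = {a, b, c}  B3 = {a, b, e}  B4 = {a, b, f}
Tree: B1–B2, B2–B3, B3–B4
Each bag holds 3 vertices, so the decomposition has width 2, which upper-bounds the treewidth. The edges d–b–c–a–d form a cycle, so G is not a tree and its treewidth is at least 2. Combining the bounds, tw(G) = 2.

2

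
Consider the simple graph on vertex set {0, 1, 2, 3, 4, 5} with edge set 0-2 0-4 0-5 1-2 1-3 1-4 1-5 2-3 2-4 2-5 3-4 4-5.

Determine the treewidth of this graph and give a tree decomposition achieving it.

Each bag holds 4 vertices, so the decomposition has width 3, which upper-bounds the treewidth. Conversely, {0, 2, 4, 5} is a clique of size 4, and the vertices of any clique must share a bag in every tree decomposition; so some bag has ≥ 4 vertices and tw(G) ≥ 3. Combining the bounds, tw(G) = 3.

Treewidth 3.
One such decomposition:
Bags: B1 = {1, 2, 3, 4}  B2 = {1, 2, 4, 5}  B3 = {0, 2, 4, 5}
Tree: B1–B2, B2–B3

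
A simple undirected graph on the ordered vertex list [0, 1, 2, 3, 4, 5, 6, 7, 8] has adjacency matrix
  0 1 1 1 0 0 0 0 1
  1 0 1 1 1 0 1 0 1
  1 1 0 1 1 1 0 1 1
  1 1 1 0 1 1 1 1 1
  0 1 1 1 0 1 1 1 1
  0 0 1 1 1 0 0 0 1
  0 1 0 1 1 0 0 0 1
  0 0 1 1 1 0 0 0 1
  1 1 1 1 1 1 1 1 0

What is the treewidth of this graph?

4

A width-4 tree decomposition is:
Bags: B1 = {1, 3, 4, 6, 8}  B2 = {1, 2, 3, 4, 8}  B3 = {2, 3, 4, 7, 8}  B4 = {2, 3, 4, 5, 8}  B5 = {0, 1, 2, 3, 8}
Tree: B1–B2, B2–B3, B2–B4, B2–B5
Every bag has size at most 5, so the width is 5 − 1 = 4 and tw(G) ≤ 4. For the lower bound, the 5 vertices {0, 1, 2, 3, 8} are pairwise adjacent, and any tree decomposition puts a clique entirely inside one bag — forcing width ≥ 4. Therefore the treewidth is 4.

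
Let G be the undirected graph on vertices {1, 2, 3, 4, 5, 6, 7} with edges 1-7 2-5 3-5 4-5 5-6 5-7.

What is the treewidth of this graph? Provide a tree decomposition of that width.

The largest bag has 2 vertices, giving width 1; this decomposition certifies tw(G) ≤ 1. Since G has at least one edge (e.g. 6–5), it is not an edgeless graph, so tw(G) ≥ 1. Hence tw(G) = 1 exactly.

Treewidth 1.
One optimal decomposition is:
Bags: B1 = {5, 6}  B2 = {3, 5}  B3 = {4, 5}  B4 = {5, 7}  B5 = {2, 5}  B6 = {1, 7}
Tree: B1–B2, B2–B3, B1–B4, B2–B5, B4–B6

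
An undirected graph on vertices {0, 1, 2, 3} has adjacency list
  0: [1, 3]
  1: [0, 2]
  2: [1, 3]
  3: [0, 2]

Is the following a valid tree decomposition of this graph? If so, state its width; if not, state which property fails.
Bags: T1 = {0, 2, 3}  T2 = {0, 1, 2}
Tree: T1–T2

Vertex coverage: the bags together contain {0, 1, 2, 3}, the full vertex set. Edge coverage: each edge of G has both endpoints in at least one bag. Running intersection: for every vertex, the bags containing it form a connected subtree. All three properties hold, so this is a valid tree decomposition of width max|bag| − 1 = 2, and hence tw(G) ≤ 2.

Yes; width 2.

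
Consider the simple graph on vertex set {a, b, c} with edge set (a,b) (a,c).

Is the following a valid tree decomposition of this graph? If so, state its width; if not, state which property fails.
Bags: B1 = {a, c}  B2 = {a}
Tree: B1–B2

No — vertex b appears in no bag.

A tree decomposition must satisfy three properties: every vertex lies in some bag; for every edge, both endpoints lie together in some bag; and for every vertex, the bags containing it form a connected subtree. Here vertex b appears in no bag, so the decomposition is invalid.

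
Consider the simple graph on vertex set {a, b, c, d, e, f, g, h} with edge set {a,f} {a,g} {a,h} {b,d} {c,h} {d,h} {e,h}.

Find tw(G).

1

A width-1 tree decomposition is:
Bags: B1 = {d, h}  B2 = {a, h}  B3 = {a, g}  B4 = {b, d}  B5 = {a, f}  B6 = {e, h}  B7 = {c, h}
Tree: B1–B2, B2–B3, B1–B4, B2–B5, B2–B6, B2–B7
Each bag holds 2 vertices, so the decomposition has width 1, which upper-bounds the treewidth. Since G has at least one edge (e.g. h–d), it is not an edgeless graph, so tw(G) ≥ 1. Therefore the treewidth is 1.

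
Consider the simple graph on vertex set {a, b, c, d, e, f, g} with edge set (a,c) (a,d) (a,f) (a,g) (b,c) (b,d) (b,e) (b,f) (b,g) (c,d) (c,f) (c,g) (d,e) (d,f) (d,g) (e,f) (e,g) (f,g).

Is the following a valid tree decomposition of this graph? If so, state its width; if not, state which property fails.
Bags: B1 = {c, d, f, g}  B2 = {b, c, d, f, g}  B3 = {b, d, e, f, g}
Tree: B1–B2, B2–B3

A tree decomposition must satisfy three properties: every vertex lies in some bag; for every edge, both endpoints lie together in some bag; and for every vertex, the bags containing it form a connected subtree. Here vertex a appears in no bag, so the decomposition is invalid.

No — vertex a appears in no bag.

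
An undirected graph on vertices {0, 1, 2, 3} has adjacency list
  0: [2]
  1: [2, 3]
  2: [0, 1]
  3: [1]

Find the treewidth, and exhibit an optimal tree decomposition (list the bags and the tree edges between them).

Treewidth 1.
Bags: B1 = {0, 2}  B2 = {1, 2}  B3 = {1, 3}
Tree: B1–B2, B2–B3

Every bag has size at most 2, so the width is 2 − 1 = 1 and tw(G) ≤ 1. G has an edge, so its treewidth is at least 1. The upper and lower bounds meet at 1, so that is the treewidth.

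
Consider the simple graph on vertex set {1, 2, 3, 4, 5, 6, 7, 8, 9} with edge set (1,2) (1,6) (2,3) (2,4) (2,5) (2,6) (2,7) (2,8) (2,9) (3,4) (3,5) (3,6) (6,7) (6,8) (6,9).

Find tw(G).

A width-2 tree decomposition is:
Bags: B1 = {1, 2, 6}  B2 = {2, 6, 9}  B3 = {2, 6, 7}  B4 = {2, 3, 6}  B5 = {2, 6, 8}  B6 = {2, 3, 4}  B7 = {2, 3, 5}
Tree: B1–B2, B2–B3, B1–B4, B3–B5, B4–B6, B6–B7
Every bag has size at most 3, so the width is 3 − 1 = 2 and tw(G) ≤ 2. On the other hand G contains the 3-clique {2, 3, 4}. A clique must lie in a single bag of any decomposition, so no decomposition can have width below 2. Therefore the treewidth is 2.

2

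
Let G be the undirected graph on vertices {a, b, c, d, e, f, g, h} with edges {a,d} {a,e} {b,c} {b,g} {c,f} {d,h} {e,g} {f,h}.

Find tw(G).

2

A width-2 tree decomposition is:
Bags: B1 = {a, d, h}  B2 = {a, e, h}  B3 = {e, g, h}  B4 = {b, g, h}  B5 = {b, c, h}  B6 = {c, f, h}
Tree: B1–B2, B2–B3, B3–B4, B4–B5, B5–B6
The largest bag has 3 vertices, giving width 2; this decomposition certifies tw(G) ≤ 2. Since h–d–a–e–g–b–c–f–h is a cycle in G, G is not acyclic. Forests are exactly the graphs of treewidth ≤ 1, so tw(G) ≥ 2. The upper and lower bounds meet at 2, so that is the treewidth.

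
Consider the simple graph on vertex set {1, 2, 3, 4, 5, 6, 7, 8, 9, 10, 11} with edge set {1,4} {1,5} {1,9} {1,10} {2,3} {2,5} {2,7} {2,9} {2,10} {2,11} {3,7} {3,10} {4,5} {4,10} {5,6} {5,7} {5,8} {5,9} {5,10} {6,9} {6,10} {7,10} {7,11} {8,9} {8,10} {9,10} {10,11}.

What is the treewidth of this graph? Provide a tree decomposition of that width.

Treewidth 3.
One optimal decomposition is:
Bags: B1 = {2, 5, 7, 10}  B2 = {2, 5, 9, 10}  B3 = {5, 8, 9, 10}  B4 = {2, 7, 10, 11}  B5 = {5, 6, 9, 10}  B6 = {2, 3, 7, 10}  B7 = {1, 5, 9, 10}  B8 = {1, 4, 5, 10}
Tree: B1–B2, B2–B3, B1–B4, B3–B5, B4–B6, B3–B7, B7–B8

The largest bag has 4 vertices, giving width 3; this decomposition certifies tw(G) ≤ 3. Conversely, {2, 7, 10, 11} is a clique of size 4, and the vertices of any clique must share a bag in every tree decomposition; so some bag has ≥ 4 vertices and tw(G) ≥ 3. Hence tw(G) = 3 exactly.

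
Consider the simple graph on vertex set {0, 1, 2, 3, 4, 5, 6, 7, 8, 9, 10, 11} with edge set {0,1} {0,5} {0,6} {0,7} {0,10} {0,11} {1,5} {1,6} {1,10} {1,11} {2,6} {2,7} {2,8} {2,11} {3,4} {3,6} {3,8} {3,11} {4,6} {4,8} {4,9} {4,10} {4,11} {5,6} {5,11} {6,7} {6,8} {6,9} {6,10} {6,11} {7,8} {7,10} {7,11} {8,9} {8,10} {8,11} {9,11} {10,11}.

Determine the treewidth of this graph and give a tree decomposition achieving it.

Each bag holds 5 vertices, so the decomposition has width 4, which upper-bounds the treewidth. Conversely, {0, 1, 6, 10, 11} is a clique of size 5, and the vertices of any clique must share a bag in every tree decomposition; so some bag has ≥ 5 vertices and tw(G) ≥ 4. The upper and lower bounds meet at 4, so that is the treewidth.

Treewidth 4.
One optimal decomposition is:
Bags: B1 = {4, 6, 8, 10, 11}  B2 = {6, 7, 8, 10, 11}  B3 = {2, 6, 7, 8, 11}  B4 = {3, 4, 6, 8, 11}  B5 = {0, 6, 7, 10, 11}  B6 = {0, 1, 6, 10, 11}  B7 = {0, 1, 5, 6, 11}  B8 = {4, 6, 8, 9, 11}
Tree: B1–B2, B2–B3, B1–B4, B2–B5, B5–B6, B6–B7, B4–B8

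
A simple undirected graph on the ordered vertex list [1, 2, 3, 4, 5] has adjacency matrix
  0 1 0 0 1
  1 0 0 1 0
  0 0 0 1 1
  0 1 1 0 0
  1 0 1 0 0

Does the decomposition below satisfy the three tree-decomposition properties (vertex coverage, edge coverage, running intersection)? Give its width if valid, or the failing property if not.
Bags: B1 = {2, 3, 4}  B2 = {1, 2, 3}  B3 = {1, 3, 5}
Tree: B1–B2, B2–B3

Yes; width 2.

Checking the three conditions: (i) the bags cover all of {1, 2, 3, 4, 5}; (ii) for each edge, some bag contains both endpoints; (iii) the bags containing any fixed vertex form a subtree. All hold, so the decomposition is valid with width 3 − 1 = 2.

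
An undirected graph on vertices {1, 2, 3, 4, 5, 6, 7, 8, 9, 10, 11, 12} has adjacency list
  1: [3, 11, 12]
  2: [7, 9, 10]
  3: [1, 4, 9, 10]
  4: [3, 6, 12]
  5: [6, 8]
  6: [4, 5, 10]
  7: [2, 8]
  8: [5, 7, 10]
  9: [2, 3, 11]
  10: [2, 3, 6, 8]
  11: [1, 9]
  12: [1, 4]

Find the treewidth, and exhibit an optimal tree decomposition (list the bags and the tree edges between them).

Treewidth 3.
Bags: B1 = {1, 9, 11, 12}  B2 = {1, 3, 9, 12}  B3 = {3, 4, 9, 12}  B4 = {2, 3, 4, 9}  B5 = {2, 3, 4, 10}  B6 = {2, 4, 6, 10}  B7 = {2, 6, 7, 10}  B8 = {6, 7, 8, 10}  B9 = {5, 6, 7, 8}
Tree: B1–B2, B2–B3, B3–B4, B4–B5, B5–B6, B6–B7, B7–B8, B8–B9

The largest bag has 4 vertices, giving width 3; this decomposition certifies tw(G) ≤ 3. For the lower bound: the 4 vertex sets {1,11,12}, {9}, {3}, {2,4,6,10} are disjoint, each induces a connected subgraph, and every pair is joined by at least one edge of G. Contracting each set to a single vertex therefore yields K_{4} as a minor, and since treewidth is minor-monotone, tw(G) ≥ tw(K_{4}) = 3. The upper and lower bounds meet at 3, so that is the treewidth.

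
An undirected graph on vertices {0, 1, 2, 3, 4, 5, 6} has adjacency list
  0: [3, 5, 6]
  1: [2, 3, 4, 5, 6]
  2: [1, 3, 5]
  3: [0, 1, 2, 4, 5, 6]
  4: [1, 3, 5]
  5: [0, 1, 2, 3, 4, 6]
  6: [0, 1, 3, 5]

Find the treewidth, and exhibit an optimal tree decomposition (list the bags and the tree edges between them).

Every bag has size at most 4, so the width is 4 − 1 = 3 and tw(G) ≤ 3. On the other hand G contains the 4-clique {0, 3, 5, 6}. A clique must lie in a single bag of any decomposition, so no decomposition can have width below 3. Hence tw(G) = 3 exactly.

Treewidth 3.
Bags: B1 = {1, 3, 5, 6}  B2 = {1, 3, 4, 5}  B3 = {0, 3, 5, 6}  B4 = {1, 2, 3, 5}
Tree: B1–B2, B1–B3, B2–B4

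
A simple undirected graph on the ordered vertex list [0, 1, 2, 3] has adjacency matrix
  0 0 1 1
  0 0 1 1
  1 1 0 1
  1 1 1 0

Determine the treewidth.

A width-2 tree decomposition is:
Bags: B1 = {1, 2, 3}  B2 = {0, 2, 3}
Tree: B1–B2
Every bag has size at most 3, so the width is 3 − 1 = 2 and tw(G) ≤ 2. Conversely, {0, 2, 3} is a clique of size 3, and the vertices of any clique must share a bag in every tree decomposition; so some bag has ≥ 3 vertices and tw(G) ≥ 2. Combining the bounds, tw(G) = 2.

2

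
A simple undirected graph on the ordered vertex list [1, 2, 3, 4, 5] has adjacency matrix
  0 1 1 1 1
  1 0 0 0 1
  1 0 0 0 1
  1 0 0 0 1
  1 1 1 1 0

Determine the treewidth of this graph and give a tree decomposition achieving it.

Treewidth 2.
One such decomposition:
Bags: B1 = {1, 3, 5}  B2 = {1, 2, 5}  B3 = {1, 4, 5}
Tree: B1–B2, B1–B3

Each bag holds 3 vertices, so the decomposition has width 2, which upper-bounds the treewidth. Conversely, {1, 2, 5} is a clique of size 3, and the vertices of any clique must share a bag in every tree decomposition; so some bag has ≥ 3 vertices and tw(G) ≥ 2. Therefore the treewidth is 2.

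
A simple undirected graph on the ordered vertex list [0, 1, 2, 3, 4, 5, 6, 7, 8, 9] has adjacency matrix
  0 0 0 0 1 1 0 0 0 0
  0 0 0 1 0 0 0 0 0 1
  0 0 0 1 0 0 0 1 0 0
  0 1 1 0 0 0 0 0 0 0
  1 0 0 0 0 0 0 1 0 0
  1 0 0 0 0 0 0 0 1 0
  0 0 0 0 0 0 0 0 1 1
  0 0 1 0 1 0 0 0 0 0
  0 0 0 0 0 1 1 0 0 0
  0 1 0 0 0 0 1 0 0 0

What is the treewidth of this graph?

A width-2 tree decomposition is:
Bags: B1 = {0, 5, 8}  B2 = {0, 6, 8}  B3 = {0, 6, 9}  B4 = {0, 1, 9}  B5 = {0, 1, 3}  B6 = {0, 2, 3}  B7 = {0, 2, 7}  B8 = {0, 4, 7}
Tree: B1–B2, B2–B3, B3–B4, B4–B5, B5–B6, B6–B7, B7–B8
Each bag holds 3 vertices, so the decomposition has width 2, which upper-bounds the treewidth. Since 0–5–8–6–9–1–3–2–7–4–0 is a cycle in G, G is not acyclic. Forests are exactly the graphs of treewidth ≤ 1, so tw(G) ≥ 2. Therefore the treewidth is 2.

2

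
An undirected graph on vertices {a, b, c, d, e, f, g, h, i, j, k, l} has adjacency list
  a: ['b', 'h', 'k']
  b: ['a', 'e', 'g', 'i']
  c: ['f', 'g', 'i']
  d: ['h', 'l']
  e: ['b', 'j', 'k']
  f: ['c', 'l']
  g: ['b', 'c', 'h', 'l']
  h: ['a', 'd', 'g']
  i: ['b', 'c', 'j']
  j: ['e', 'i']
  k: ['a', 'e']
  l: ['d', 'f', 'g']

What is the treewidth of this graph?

3

A width-3 tree decomposition is:
Bags: B1 = {a, e, j, k}  B2 = {a, b, e, j}  B3 = {a, b, i, j}  B4 = {a, b, h, i}  B5 = {b, g, h, i}  B6 = {c, g, h, i}  B7 = {c, d, g, h}  B8 = {c, d, g, l}  B9 = {c, d, f, l}
Tree: B1–B2, B2–B3, B3–B4, B4–B5, B5–B6, B6–B7, B7–B8, B8–B9
Every bag has size at most 4, so the width is 4 − 1 = 3 and tw(G) ≤ 3. For the lower bound: the 4 vertex sets {e,j,k}, {a}, {b}, {c,g,h,i} are disjoint, each induces a connected subgraph, and every pair is joined by at least one edge of G. Contracting each set to a single vertex therefore yields K_{4} as a minor, and since treewidth is minor-monotone, tw(G) ≥ tw(K_{4}) = 3. Combining the bounds, tw(G) = 3.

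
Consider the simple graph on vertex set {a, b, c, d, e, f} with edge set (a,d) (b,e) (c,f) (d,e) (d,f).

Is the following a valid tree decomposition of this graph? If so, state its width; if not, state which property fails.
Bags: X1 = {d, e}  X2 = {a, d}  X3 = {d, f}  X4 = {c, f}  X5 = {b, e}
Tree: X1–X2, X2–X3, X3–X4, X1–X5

Yes; width 1.

Every vertex of G appears in some bag (union = {a, b, c, d, e, f}); every edge is covered by a bag; and for each vertex v the set of bags containing v is connected in the bag tree. The decomposition is therefore valid. The largest bag has 2 vertices, so the width is 1.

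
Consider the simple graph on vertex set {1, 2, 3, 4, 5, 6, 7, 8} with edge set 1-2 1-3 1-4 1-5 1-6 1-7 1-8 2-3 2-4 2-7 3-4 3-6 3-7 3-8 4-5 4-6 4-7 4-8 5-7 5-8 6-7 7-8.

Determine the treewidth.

4

A width-4 tree decomposition is:
Bags: B1 = {1, 3, 4, 7, 8}  B2 = {1, 3, 4, 6, 7}  B3 = {1, 4, 5, 7, 8}  B4 = {1, 2, 3, 4, 7}
Tree: B1–B2, B1–B3, B2–B4
Every bag has size at most 5, so the width is 5 − 1 = 4 and tw(G) ≤ 4. Conversely, {1, 3, 4, 7, 8} is a clique of size 5, and the vertices of any clique must share a bag in every tree decomposition; so some bag has ≥ 5 vertices and tw(G) ≥ 4. Therefore the treewidth is 4.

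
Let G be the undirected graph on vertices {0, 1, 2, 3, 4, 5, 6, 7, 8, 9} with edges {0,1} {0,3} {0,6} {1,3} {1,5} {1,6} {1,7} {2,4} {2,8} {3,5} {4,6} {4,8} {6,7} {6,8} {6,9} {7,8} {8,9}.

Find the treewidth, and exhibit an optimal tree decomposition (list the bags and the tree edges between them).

The largest bag has 3 vertices, giving width 2; this decomposition certifies tw(G) ≤ 2. For the lower bound, the 3 vertices {2, 4, 8} are pairwise adjacent, and any tree decomposition puts a clique entirely inside one bag — forcing width ≥ 2. The upper and lower bounds meet at 2, so that is the treewidth.

Treewidth 2.
One such decomposition:
Bags: B1 = {6, 7, 8}  B2 = {6, 8, 9}  B3 = {1, 6, 7}  B4 = {0, 1, 6}  B5 = {0, 1, 3}  B6 = {1, 3, 5}  B7 = {4, 6, 8}  B8 = {2, 4, 8}
Tree: B1–B2, B1–B3, B3–B4, B4–B5, B5–B6, B2–B7, B7–B8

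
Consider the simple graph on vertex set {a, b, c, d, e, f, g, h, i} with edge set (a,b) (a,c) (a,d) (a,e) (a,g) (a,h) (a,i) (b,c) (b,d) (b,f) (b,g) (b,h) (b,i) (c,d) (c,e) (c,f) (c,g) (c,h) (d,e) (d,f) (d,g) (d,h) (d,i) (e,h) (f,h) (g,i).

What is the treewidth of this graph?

4

A width-4 tree decomposition is:
Bags: B1 = {b, c, d, f, h}  B2 = {a, b, c, d, h}  B3 = {a, c, d, e, h}  B4 = {a, b, c, d, g}  B5 = {a, b, d, g, i}
Tree: B1–B2, B2–B3, B2–B4, B4–B5
The largest bag has 5 vertices, giving width 4; this decomposition certifies tw(G) ≤ 4. On the other hand G contains the 5-clique {a, c, d, e, h}. A clique must lie in a single bag of any decomposition, so no decomposition can have width below 4. Hence tw(G) = 4 exactly.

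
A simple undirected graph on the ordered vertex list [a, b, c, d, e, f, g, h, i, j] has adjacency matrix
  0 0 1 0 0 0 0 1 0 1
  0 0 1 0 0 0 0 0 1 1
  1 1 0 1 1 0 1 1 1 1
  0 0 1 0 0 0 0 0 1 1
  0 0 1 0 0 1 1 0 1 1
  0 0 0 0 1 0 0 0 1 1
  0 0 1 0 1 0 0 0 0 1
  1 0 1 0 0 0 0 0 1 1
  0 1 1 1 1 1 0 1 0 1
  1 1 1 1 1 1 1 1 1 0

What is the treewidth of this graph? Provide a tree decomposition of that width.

Each bag holds 4 vertices, so the decomposition has width 3, which upper-bounds the treewidth. For the lower bound, the 4 vertices {c, e, g, j} are pairwise adjacent, and any tree decomposition puts a clique entirely inside one bag — forcing width ≥ 3. Combining the bounds, tw(G) = 3.

Treewidth 3.
One optimal decomposition is:
Bags: B1 = {c, h, i, j}  B2 = {a, c, h, j}  B3 = {c, e, i, j}  B4 = {c, d, i, j}  B5 = {c, e, g, j}  B6 = {b, c, i, j}  B7 = {e, f, i, j}
Tree: B1–B2, B1–B3, B3–B4, B3–B5, B1–B6, B3–B7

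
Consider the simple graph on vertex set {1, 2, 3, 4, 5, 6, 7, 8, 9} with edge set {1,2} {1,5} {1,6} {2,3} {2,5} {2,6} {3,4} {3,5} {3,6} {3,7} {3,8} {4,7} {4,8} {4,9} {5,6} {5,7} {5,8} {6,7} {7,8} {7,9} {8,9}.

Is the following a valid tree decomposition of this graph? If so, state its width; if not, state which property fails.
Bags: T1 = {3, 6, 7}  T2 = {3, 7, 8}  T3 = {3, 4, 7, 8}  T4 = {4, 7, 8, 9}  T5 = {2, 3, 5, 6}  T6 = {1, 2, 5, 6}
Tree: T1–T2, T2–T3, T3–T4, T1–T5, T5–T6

A tree decomposition must satisfy three properties: every vertex lies in some bag; for every edge, both endpoints lie together in some bag; and for every vertex, the bags containing it form a connected subtree. Here edge (5,7) lies in no bag, so the decomposition is invalid.

No — edge (5,7) lies in no bag.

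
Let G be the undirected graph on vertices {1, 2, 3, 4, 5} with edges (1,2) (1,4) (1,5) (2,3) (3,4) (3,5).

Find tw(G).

2

A width-2 tree decomposition is:
Bags: B1 = {1, 3, 4}  B2 = {1, 2, 3}  B3 = {1, 3, 5}
Tree: B1–B2, B2–B3
Every bag has size at most 3, so the width is 3 − 1 = 2 and tw(G) ≤ 2. Since 4–3–2–1–4 is a cycle in G, G is not acyclic. Forests are exactly the graphs of treewidth ≤ 1, so tw(G) ≥ 2. Therefore the treewidth is 2.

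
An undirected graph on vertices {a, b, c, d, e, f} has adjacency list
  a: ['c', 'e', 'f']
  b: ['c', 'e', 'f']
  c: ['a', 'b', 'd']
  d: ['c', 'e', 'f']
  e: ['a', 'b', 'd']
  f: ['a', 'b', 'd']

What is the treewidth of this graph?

A width-3 tree decomposition is:
Bags: B1 = {a, b, d, f}  B2 = {a, b, c, d}  B3 = {a, b, d, e}
Tree: B1–B2, B2–B3
Every bag has size at most 4, so the width is 4 − 1 = 3 and tw(G) ≤ 3. For the lower bound: the 4 vertex sets {b,f}, {c,d}, {a}, {e} are disjoint, each induces a connected subgraph, and every pair is joined by at least one edge of G. Contracting each set to a single vertex therefore yields K_{4} as a minor, and since treewidth is minor-monotone, tw(G) ≥ tw(K_{4}) = 3. Therefore the treewidth is 3.

3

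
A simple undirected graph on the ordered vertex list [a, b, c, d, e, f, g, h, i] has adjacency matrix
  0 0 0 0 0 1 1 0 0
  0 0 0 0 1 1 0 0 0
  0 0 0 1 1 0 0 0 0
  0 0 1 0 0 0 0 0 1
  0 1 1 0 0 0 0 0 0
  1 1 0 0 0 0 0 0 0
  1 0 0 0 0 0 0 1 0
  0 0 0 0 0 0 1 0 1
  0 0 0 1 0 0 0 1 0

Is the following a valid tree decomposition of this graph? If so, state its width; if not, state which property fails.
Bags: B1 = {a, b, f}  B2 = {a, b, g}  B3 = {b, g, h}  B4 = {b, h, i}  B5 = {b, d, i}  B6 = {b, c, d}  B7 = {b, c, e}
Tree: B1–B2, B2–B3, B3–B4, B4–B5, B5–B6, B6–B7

Yes; width 2.

Every vertex of G appears in some bag (union = {a, b, c, d, e, f, g, h, i}); every edge is covered by a bag; and for each vertex v the set of bags containing v is connected in the bag tree. The decomposition is therefore valid. The largest bag has 3 vertices, so the width is 2.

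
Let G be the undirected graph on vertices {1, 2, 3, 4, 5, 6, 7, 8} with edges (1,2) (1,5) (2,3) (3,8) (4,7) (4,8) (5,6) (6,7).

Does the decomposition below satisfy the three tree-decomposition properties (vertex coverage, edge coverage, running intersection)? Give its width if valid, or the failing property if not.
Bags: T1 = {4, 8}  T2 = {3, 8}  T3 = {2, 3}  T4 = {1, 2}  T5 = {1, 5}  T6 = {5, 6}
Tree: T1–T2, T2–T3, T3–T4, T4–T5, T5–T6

A tree decomposition must satisfy three properties: every vertex lies in some bag; for every edge, both endpoints lie together in some bag; and for every vertex, the bags containing it form a connected subtree. Here vertex 7 appears in no bag, so the decomposition is invalid.

No — vertex 7 appears in no bag.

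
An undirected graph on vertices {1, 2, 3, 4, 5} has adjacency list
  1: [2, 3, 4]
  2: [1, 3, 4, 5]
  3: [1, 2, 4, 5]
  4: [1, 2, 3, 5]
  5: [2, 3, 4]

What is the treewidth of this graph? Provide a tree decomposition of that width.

Treewidth 3.
One optimal decomposition is:
Bags: B1 = {1, 2, 3, 4}  B2 = {2, 3, 4, 5}
Tree: B1–B2

The largest bag has 4 vertices, giving width 3; this decomposition certifies tw(G) ≤ 3. On the other hand G contains the 4-clique {1, 2, 3, 4}. A clique must lie in a single bag of any decomposition, so no decomposition can have width below 3. Therefore the treewidth is 3.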